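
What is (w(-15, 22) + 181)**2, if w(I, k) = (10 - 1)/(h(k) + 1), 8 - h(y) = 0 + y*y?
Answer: 7390153156/225625 ≈ 32754.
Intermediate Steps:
h(y) = 8 - y**2 (h(y) = 8 - (0 + y*y) = 8 - (0 + y**2) = 8 - y**2)
w(I, k) = 9/(9 - k**2) (w(I, k) = (10 - 1)/((8 - k**2) + 1) = 9/(9 - k**2))
(w(-15, 22) + 181)**2 = (-9/(-9 + 22**2) + 181)**2 = (-9/(-9 + 484) + 181)**2 = (-9/475 + 181)**2 = (85966/475)**2 = 7390153156/225625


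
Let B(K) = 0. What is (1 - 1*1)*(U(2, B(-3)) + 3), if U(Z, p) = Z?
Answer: 0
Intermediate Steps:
(1 - 1*1)*(U(2, B(-3)) + 3) = (1 - 1*1)*(2 + 3) = (1 - 1)*5 = 0*5 = 0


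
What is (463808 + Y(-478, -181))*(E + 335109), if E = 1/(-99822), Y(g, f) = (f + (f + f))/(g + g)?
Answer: 14832317664899141627/95429832 ≈ 1.5543e+11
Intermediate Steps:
Y(g, f) = 3*f/(2*g) (Y(g, f) = (f + 2*f)/((2*g)) = (3*f)*(1/(2*g)) = 3*f/(2*g))
E = -1/99822 ≈ -1.0018e-5
(463808 + Y(-478, -181))*(E + 335109) = (463808 + (3/2)*(-181)/(-478))*(-1/99822 + 335109) = (463808 + (3/2)*(-181)*(-1/478))*(33451250597/99822) = (463808 + 543/956)*(33451250597/99822) = (443400991/956)*(33451250597/99822) = 14832317664899141627/95429832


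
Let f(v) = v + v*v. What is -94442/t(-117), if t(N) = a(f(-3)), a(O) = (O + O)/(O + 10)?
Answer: -377768/3 ≈ -1.2592e+5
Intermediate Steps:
f(v) = v + v²
a(O) = 2*O/(10 + O) (a(O) = (2*O)/(10 + O) = 2*O/(10 + O))
t(N) = ¾ (t(N) = 2*(-3*(1 - 3))/(10 - 3*(1 - 3)) = 2*(-3*(-2))/(10 - 3*(-2)) = 2*6/(10 + 6) = 2*6/16 = 2*6*(1/16) = ¾)
-94442/t(-117) = -94442/¾ = -94442*4/3 = -377768/3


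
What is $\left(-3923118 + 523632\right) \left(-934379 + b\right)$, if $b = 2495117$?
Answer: $-5305706980668$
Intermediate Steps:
$\left(-3923118 + 523632\right) \left(-934379 + b\right) = \left(-3923118 + 523632\right) \left(-934379 + 2495117\right) = \left(-3399486\right) 1560738 = -5305706980668$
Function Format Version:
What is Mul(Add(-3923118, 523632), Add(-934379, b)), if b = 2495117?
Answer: -5305706980668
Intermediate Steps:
Mul(Add(-3923118, 523632), Add(-934379, b)) = Mul(Add(-3923118, 523632), Add(-934379, 2495117)) = Mul(-3399486, 1560738) = -5305706980668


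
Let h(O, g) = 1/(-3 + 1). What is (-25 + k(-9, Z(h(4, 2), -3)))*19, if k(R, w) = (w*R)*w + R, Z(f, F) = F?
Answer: -2185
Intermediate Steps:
h(O, g) = -1/2 (h(O, g) = 1/(-2) = -1/2)
k(R, w) = R + R*w**2 (k(R, w) = (R*w)*w + R = R*w**2 + R = R + R*w**2)
(-25 + k(-9, Z(h(4, 2), -3)))*19 = (-25 - 9*(1 + (-3)**2))*19 = (-25 - 9*(1 + 9))*19 = (-25 - 9*10)*19 = (-25 - 90)*19 = -115*19 = -2185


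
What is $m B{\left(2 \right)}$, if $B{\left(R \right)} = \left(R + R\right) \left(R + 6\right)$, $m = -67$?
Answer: $-2144$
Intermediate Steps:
$B{\left(R \right)} = 2 R \left(6 + R\right)$
$m B{\left(2 \right)} = - 67 \cdot 2 \cdot 2 \left(6 + 2\right) = - 67 \cdot 2 \cdot 2 \cdot 8 = \left(-67\right) 32 = -2144$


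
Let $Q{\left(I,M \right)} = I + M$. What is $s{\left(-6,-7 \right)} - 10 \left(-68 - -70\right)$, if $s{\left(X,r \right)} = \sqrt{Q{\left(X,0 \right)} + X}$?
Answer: $-20 + 2 i \sqrt{3} \approx -20.0 + 3.4641 i$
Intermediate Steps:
$s{\left(X,r \right)} = \sqrt{2} \sqrt{X}$ ($s{\left(X,r \right)} = \sqrt{\left(X + 0\right) + X} = \sqrt{X + X} = \sqrt{2 X} = \sqrt{2} \sqrt{X}$)
$s{\left(-6,-7 \right)} - 10 \left(-68 - -70\right) = \sqrt{2} \sqrt{-6} - 10 \left(-68 - -70\right) = \sqrt{2} i \sqrt{6} - 10 \left(-68 + 70\right) = 2 i \sqrt{3} - 20 = -20 + 2 i \sqrt{3}$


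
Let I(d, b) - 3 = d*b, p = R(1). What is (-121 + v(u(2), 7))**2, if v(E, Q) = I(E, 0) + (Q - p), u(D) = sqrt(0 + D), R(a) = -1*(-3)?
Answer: 12996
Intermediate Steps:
R(a) = 3
p = 3
u(D) = sqrt(D)
I(d, b) = 3 + b*d (I(d, b) = 3 + d*b = 3 + b*d)
v(E, Q) = Q (v(E, Q) = (3 + 0*E) + (Q - 1*3) = (3 + 0) + (Q - 3) = 3 + (-3 + Q) = Q)
(-121 + v(u(2), 7))**2 = (-121 + 7)**2 = (-114)**2 = 12996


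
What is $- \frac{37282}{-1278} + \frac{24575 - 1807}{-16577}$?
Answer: $\frac{294463105}{10592703} \approx 27.799$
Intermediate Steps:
$- \frac{37282}{-1278} + \frac{24575 - 1807}{-16577} = \left(-37282\right) \left(- \frac{1}{1278}\right) + 22768 \left(- \frac{1}{16577}\right) = \frac{18641}{639} - \frac{22768}{16577} = \frac{294463105}{10592703}$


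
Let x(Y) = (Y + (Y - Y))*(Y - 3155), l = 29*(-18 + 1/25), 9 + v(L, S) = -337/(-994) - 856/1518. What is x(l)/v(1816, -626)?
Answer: -902753346969936/4349789375 ≈ -2.0754e+5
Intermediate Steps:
v(L, S) = -6959663/754446 (v(L, S) = -9 + (-337/(-994) - 856/1518) = -9 + (-337*(-1/994) - 856*1/1518) = -9 + (337/994 - 428/759) = -9 - 169649/754446 = -6959663/754446)
l = -13021/25 (l = 29*(-18 + 1/25) = 29*(-449/25) = -13021/25 ≈ -520.84)
x(Y) = Y*(-3155 + Y) (x(Y) = (Y + 0)*(-3155 + Y) = Y*(-3155 + Y))
x(l)/v(1816, -626) = (-13021*(-3155 - 13021/25)/25)/(-6959663/754446) = -13021/25*(-91896/25)*(-754446/6959663) = (1196577816/625)*(-754446/6959663) = -902753346969936/4349789375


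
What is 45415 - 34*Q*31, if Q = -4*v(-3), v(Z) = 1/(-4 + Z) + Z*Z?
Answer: 579297/7 ≈ 82757.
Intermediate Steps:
v(Z) = Z² + 1/(-4 + Z) (v(Z) = 1/(-4 + Z) + Z² = Z² + 1/(-4 + Z))
Q = -248/7 (Q = -4*(1 + (-3)³ - 4*(-3)²)/(-4 - 3) = -4*(1 - 27 - 4*9)/(-7) = -(-4)*(1 - 27 - 36)/7 = -(-4)*(-62)/7 = -4*62/7 = -248/7 ≈ -35.429)
45415 - 34*Q*31 = 45415 - 34*(-248/7)*31 = 45415 - (-8432)*31/7 = 45415 - 1*(-261392/7) = 45415 + 261392/7 = 579297/7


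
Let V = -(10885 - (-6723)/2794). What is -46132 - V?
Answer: -98473395/2794 ≈ -35245.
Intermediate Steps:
V = -30419413/2794 (V = -(10885 - (-6723)/2794) = -(10885 - 1*(-6723/2794)) = -(10885 + 6723/2794) = -1*30419413/2794 = -30419413/2794 ≈ -10887.)
-46132 - V = -46132 - 1*(-30419413/2794) = -46132 + 30419413/2794 = -98473395/2794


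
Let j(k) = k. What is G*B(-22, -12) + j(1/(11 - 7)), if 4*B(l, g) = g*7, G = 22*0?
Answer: ¼ ≈ 0.25000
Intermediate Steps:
G = 0
B(l, g) = 7*g/4 (B(l, g) = (g*7)/4 = (7*g)/4 = 7*g/4)
G*B(-22, -12) + j(1/(11 - 7)) = 0*((7/4)*(-12)) + 1/(11 - 7) = 0*(-21) + 1/4 = 0 + ¼ = ¼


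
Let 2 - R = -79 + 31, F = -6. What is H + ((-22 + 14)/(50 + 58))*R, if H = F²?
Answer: 872/27 ≈ 32.296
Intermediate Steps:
H = 36 (H = (-6)² = 36)
R = 50 (R = 2 - (-79 + 31) = 2 - 1*(-48) = 2 + 48 = 50)
H + ((-22 + 14)/(50 + 58))*R = 36 + ((-22 + 14)/(50 + 58))*50 = 36 - 8/108*50 = 36 - 8*1/108*50 = 36 - 2/27*50 = 36 - 100/27 = 872/27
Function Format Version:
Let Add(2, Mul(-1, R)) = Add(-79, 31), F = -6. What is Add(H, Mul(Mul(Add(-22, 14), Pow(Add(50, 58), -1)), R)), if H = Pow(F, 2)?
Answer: Rational(872, 27) ≈ 32.296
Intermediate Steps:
H = 36 (H = Pow(-6, 2) = 36)
R = 50 (R = Add(2, Mul(-1, Add(-79, 31))) = Add(2, Mul(-1, -48)) = Add(2, 48) = 50)
Add(H, Mul(Mul(Add(-22, 14), Pow(Add(50, 58), -1)), R)) = Add(36, Mul(Mul(Add(-22, 14), Pow(Add(50, 58), -1)), 50)) = Add(36, Mul(Mul(-8, Pow(108, -1)), 50)) = Add(36, Mul(Mul(-8, Rational(1, 108)), 50)) = Add(36, Mul(Rational(-2, 27), 50)) = Add(36, Rational(-100, 27)) = Rational(872, 27)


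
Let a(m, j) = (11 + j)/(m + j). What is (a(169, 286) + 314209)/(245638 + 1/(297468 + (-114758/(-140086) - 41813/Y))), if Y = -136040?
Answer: 202616208499599620508984/158398189835817973660255 ≈ 1.2792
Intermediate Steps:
a(m, j) = (11 + j)/(j + m)
(a(169, 286) + 314209)/(245638 + 1/(297468 + (-114758/(-140086) - 41813/Y))) = ((11 + 286)/(286 + 169) + 314209)/(245638 + 1/(297468 + (-114758/(-140086) - 41813/(-136040)))) = (297/455 + 314209)/(245638 + 1/(297468 + (-114758*(-1/140086) - 41813*(-1/136040)))) = ((1/455)*297 + 314209)/(245638 + 1/(297468 + (57379/70043 + 41813/136040))) = (297/455 + 314209)/(245638 + 1/(297468 + 10734547119/9528649720)) = 142965392/(455*(245638 + 1/(2834479109456079/9528649720))) = 142965392/(455*(245638 + 9528649720/2834479109456079)) = 142965392/(455*(696255779498100983122/2834479109456079)) = (142965392/455)*(2834479109456079/696255779498100983122) = 202616208499599620508984/158398189835817973660255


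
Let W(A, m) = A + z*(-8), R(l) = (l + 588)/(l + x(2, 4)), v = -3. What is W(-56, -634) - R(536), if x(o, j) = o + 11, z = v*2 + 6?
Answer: -31868/549 ≈ -58.047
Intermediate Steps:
z = 0 (z = -3*2 + 6 = -6 + 6 = 0)
x(o, j) = 11 + o
R(l) = (588 + l)/(13 + l) (R(l) = (l + 588)/(l + (11 + 2)) = (588 + l)/(l + 13) = (588 + l)/(13 + l))
W(A, m) = A (W(A, m) = A + 0*(-8) = A + 0 = A)
W(-56, -634) - R(536) = -56 - (588 + 536)/(13 + 536) = -56 - 1124/549 = -31868/549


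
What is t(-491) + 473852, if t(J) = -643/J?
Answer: 232661975/491 ≈ 4.7385e+5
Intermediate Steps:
t(-491) + 473852 = -643/(-491) + 473852 = -643*(-1/491) + 473852 = 643/491 + 473852 = 232661975/491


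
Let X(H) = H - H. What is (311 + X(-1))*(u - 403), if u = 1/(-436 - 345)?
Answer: -97885384/781 ≈ -1.2533e+5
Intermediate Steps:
X(H) = 0
u = -1/781 (u = 1/(-781) = -1/781 ≈ -0.0012804)
(311 + X(-1))*(u - 403) = (311 + 0)*(-1/781 - 403) = 311*(-314744/781) = -97885384/781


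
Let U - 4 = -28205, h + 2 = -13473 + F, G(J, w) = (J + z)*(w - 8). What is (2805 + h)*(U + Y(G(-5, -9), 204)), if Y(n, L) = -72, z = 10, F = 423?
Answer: 289713431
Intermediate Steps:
G(J, w) = (-8 + w)*(10 + J) (G(J, w) = (J + 10)*(w - 8) = (10 + J)*(-8 + w) = (-8 + w)*(10 + J))
h = -13052 (h = -2 + (-13473 + 423) = -2 - 13050 = -13052)
U = -28201 (U = 4 - 28205 = -28201)
(2805 + h)*(U + Y(G(-5, -9), 204)) = (2805 - 13052)*(-28201 - 72) = -10247*(-28273) = 289713431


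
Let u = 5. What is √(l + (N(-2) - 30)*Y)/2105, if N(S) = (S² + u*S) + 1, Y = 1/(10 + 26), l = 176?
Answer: √6301/12630 ≈ 0.0062849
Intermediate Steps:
Y = 1/36 ≈ 0.027778
N(S) = 1 + S² + 5*S (N(S) = (S² + 5*S) + 1 = 1 + S² + 5*S)
√(l + (N(-2) - 30)*Y)/2105 = √(176 + ((1 + (-2)² + 5*(-2)) - 30)*(1/36))/2105 = √(176 + ((1 + 4 - 10) - 30)*(1/36))*(1/2105) = √(176 + (-5 - 30)*(1/36))*(1/2105) = √(176 - 35*1/36)*(1/2105) = √(176 - 35/36)*(1/2105) = √(6301/36)*(1/2105) = (√6301/6)*(1/2105) = √6301/12630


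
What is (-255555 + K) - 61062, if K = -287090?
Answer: -603707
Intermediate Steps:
(-255555 + K) - 61062 = (-255555 - 287090) - 61062 = -542645 - 61062 = -603707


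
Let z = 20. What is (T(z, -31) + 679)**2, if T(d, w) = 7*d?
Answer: 670761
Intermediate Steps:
(T(z, -31) + 679)**2 = (7*20 + 679)**2 = (140 + 679)**2 = 819**2 = 670761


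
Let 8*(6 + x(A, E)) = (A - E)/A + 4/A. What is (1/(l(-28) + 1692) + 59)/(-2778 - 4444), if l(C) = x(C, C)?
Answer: -5570541/681865130 ≈ -0.0081696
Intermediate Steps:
x(A, E) = -6 + 1/(2*A) + (A - E)/(8*A) (x(A, E) = -6 + ((A - E)/A + 4/A)/8 = -6 + (4/A + (A - E)/A)/8 = -6 + (1/(2*A) + (A - E)/(8*A)) = -6 + 1/(2*A) + (A - E)/(8*A))
l(C) = (4 - 48*C)/(8*C) (l(C) = (4 - C - 47*C)/(8*C) = (4 - 48*C)/(8*C))
(1/(l(-28) + 1692) + 59)/(-2778 - 4444) = (1/((-6 + (½)/(-28)) + 1692) + 59)/(-2778 - 4444) = (1/((-6 + (½)*(-1/28)) + 1692) + 59)/(-7222) = (1/((-6 - 1/56) + 1692) + 59)*(-1/7222) = (1/(-337/56 + 1692) + 59)*(-1/7222) = (1/(94415/56) + 59)*(-1/7222) = (56/94415 + 59)*(-1/7222) = (5570541/94415)*(-1/7222) = -5570541/681865130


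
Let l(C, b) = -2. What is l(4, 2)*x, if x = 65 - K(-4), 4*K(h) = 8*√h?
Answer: -130 + 8*I ≈ -130.0 + 8.0*I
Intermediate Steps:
K(h) = 2*√h (K(h) = (8*√h)/4 = 2*√h)
x = 65 - 4*I (x = 65 - 2*√(-4) = 65 - 2*2*I = 65 - 4*I ≈ 65.0 - 4.0*I)
l(4, 2)*x = -2*(65 - 4*I) = -130 + 8*I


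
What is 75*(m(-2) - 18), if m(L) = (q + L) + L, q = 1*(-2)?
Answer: -1800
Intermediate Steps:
q = -2
m(L) = -2 + 2*L (m(L) = (-2 + L) + L = -2 + 2*L)
75*(m(-2) - 18) = 75*((-2 + 2*(-2)) - 18) = 75*((-2 - 4) - 18) = 75*(-6 - 18) = 75*(-24) = -1800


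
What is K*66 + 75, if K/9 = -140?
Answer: -83085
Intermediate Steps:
K = -1260 (K = 9*(-140) = -1260)
K*66 + 75 = -1260*66 + 75 = -83160 + 75 = -83085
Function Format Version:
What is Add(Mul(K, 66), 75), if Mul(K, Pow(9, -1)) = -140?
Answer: -83085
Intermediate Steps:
K = -1260 (K = Mul(9, -140) = -1260)
Add(Mul(K, 66), 75) = Add(Mul(-1260, 66), 75) = Add(-83160, 75) = -83085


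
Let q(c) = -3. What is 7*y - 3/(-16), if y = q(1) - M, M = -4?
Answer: 115/16 ≈ 7.1875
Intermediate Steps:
y = 1 (y = -3 - 1*(-4) = -3 + 4 = 1)
7*y - 3/(-16) = 7*1 - 3/(-16) = 7 - 3*(-1/16) = 7 + 3/16 = 115/16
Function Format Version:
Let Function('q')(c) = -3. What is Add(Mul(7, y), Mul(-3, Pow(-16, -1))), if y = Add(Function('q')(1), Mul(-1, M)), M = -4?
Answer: Rational(115, 16) ≈ 7.1875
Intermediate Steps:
y = 1 (y = Add(-3, Mul(-1, -4)) = Add(-3, 4) = 1)
Add(Mul(7, y), Mul(-3, Pow(-16, -1))) = Add(Mul(7, 1), Mul(-3, Pow(-16, -1))) = Add(7, Mul(-3, Rational(-1, 16))) = Add(7, Rational(3, 16)) = Rational(115, 16)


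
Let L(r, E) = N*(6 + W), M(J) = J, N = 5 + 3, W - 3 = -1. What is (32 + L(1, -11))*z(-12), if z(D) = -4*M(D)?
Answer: 4608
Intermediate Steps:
W = 2 (W = 3 - 1 = 2)
N = 8
L(r, E) = 64 (L(r, E) = 8*(6 + 2) = 8*8 = 64)
z(D) = -4*D
(32 + L(1, -11))*z(-12) = (32 + 64)*(-4*(-12)) = 96*48 = 4608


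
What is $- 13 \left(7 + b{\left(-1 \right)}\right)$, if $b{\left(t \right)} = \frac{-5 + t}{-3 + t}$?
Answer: $- \frac{221}{2} \approx -110.5$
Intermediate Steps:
$b{\left(t \right)} = \frac{-5 + t}{-3 + t}$
$- 13 \left(7 + b{\left(-1 \right)}\right) = - 13 \left(7 + \frac{-5 - 1}{-3 - 1}\right) = - 13 \left(7 + \frac{1}{-4} \left(-6\right)\right) = - 13 \left(7 - - \frac{3}{2}\right) = - 13 \left(7 + \frac{3}{2}\right) = \left(-13\right) \frac{17}{2} = - \frac{221}{2}$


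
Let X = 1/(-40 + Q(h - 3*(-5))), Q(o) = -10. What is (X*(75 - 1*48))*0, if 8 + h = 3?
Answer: 0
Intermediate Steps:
h = -5 (h = -8 + 3 = -5)
X = -1/50 (X = 1/(-40 - 10) = 1/(-50) = -1/50 ≈ -0.020000)
(X*(75 - 1*48))*0 = -(75 - 1*48)/50*0 = -(75 - 48)/50*0 = -1/50*27*0 = -27/50*0 = 0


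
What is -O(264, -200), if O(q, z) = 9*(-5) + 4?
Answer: 41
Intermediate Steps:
O(q, z) = -41 (O(q, z) = -45 + 4 = -41)
-O(264, -200) = -1*(-41) = 41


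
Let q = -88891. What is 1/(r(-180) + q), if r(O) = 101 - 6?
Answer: -1/88796 ≈ -1.1262e-5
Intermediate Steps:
r(O) = 95
1/(r(-180) + q) = 1/(95 - 88891) = 1/(-88796) = -1/88796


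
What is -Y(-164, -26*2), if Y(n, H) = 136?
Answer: -136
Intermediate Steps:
-Y(-164, -26*2) = -1*136 = -136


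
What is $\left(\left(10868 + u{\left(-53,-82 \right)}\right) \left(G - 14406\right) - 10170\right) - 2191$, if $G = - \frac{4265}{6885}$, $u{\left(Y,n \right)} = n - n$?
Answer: $- \frac{215615481317}{1377} \approx -1.5658 \cdot 10^{8}$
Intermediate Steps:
$u{\left(Y,n \right)} = 0$
$G = - \frac{853}{1377}$ ($G = \left(-4265\right) \frac{1}{6885} = - \frac{853}{1377} \approx -0.61946$)
$\left(\left(10868 + u{\left(-53,-82 \right)}\right) \left(G - 14406\right) - 10170\right) - 2191 = \left(\left(10868 + 0\right) \left(- \frac{853}{1377} - 14406\right) - 10170\right) - 2191 = \left(10868 \left(- \frac{19837915}{1377}\right) - 10170\right) - 2191 = \left(- \frac{215598460220}{1377} - 10170\right) - 2191 = - \frac{215612464310}{1377} - 2191 = - \frac{215615481317}{1377}$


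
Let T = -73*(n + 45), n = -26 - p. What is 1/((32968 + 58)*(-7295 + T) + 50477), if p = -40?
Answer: -1/383117175 ≈ -2.6102e-9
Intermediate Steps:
n = 14 (n = -26 - 1*(-40) = -26 + 40 = 14)
T = -4307 (T = -73*(14 + 45) = -73*59 = -4307)
1/((32968 + 58)*(-7295 + T) + 50477) = 1/((32968 + 58)*(-7295 - 4307) + 50477) = 1/(33026*(-11602) + 50477) = 1/(-383167652 + 50477) = 1/(-383117175) = -1/383117175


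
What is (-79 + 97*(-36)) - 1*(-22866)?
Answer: 19295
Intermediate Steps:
(-79 + 97*(-36)) - 1*(-22866) = (-79 - 3492) + 22866 = -3571 + 22866 = 19295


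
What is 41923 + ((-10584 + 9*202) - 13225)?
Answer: 19932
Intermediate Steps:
41923 + ((-10584 + 9*202) - 13225) = 41923 + ((-10584 + 1818) - 13225) = 41923 + (-8766 - 13225) = 41923 - 21991 = 19932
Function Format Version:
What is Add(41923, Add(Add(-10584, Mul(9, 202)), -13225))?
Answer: 19932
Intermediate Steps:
Add(41923, Add(Add(-10584, Mul(9, 202)), -13225)) = Add(41923, Add(Add(-10584, 1818), -13225)) = Add(41923, Add(-8766, -13225)) = Add(41923, -21991) = 19932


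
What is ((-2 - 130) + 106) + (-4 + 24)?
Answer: -6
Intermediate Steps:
((-2 - 130) + 106) + (-4 + 24) = (-132 + 106) + 20 = -26 + 20 = -6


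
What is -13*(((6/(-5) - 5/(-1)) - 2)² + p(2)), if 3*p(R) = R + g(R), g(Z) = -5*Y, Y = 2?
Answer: -559/75 ≈ -7.4533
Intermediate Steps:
g(Z) = -10 (g(Z) = -5*2 = -10)
p(R) = -10/3 + R/3 (p(R) = (R - 10)/3 = (-10 + R)/3 = -10/3 + R/3)
-13*(((6/(-5) - 5/(-1)) - 2)² + p(2)) = -13*(((6/(-5) - 5/(-1)) - 2)² + (-10/3 + (⅓)*2)) = -13*(((6*(-⅕) - 5*(-1)) - 2)² + (-10/3 + ⅔)) = -13*(((-6/5 + 5) - 2)² - 8/3) = -13*((19/5 - 2)² - 8/3) = -13*((9/5)² - 8/3) = -13*(81/25 - 8/3) = -13*43/75 = -559/75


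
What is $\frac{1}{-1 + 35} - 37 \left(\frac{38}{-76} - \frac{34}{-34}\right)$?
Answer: $- \frac{314}{17} \approx -18.471$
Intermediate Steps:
$\frac{1}{-1 + 35} - 37 \left(\frac{38}{-76} - \frac{34}{-34}\right) = \frac{1}{34} - 37 \left(38 \left(- \frac{1}{76}\right) - -1\right) = \frac{1}{34} - 37 \left(- \frac{1}{2} + 1\right) = \frac{1}{34} - \frac{37}{2} = - \frac{314}{17}$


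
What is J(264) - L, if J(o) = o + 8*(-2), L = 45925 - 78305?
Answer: 32628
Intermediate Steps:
L = -32380
J(o) = -16 + o (J(o) = o - 16 = -16 + o)
J(264) - L = (-16 + 264) - 1*(-32380) = 248 + 32380 = 32628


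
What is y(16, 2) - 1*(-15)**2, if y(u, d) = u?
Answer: -209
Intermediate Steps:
y(16, 2) - 1*(-15)**2 = 16 - 1*(-15)**2 = 16 - 1*225 = 16 - 225 = -209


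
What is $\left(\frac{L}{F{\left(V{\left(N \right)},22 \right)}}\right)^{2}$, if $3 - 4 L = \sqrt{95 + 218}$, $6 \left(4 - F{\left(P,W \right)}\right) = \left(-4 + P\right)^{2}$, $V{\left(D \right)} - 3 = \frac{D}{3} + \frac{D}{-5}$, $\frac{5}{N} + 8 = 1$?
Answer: $\frac{281802969}{202206050} - \frac{5250987 \sqrt{313}}{202206050} \approx 0.93421$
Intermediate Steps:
$N = - \frac{5}{7}$ ($N = \frac{5}{-8 + 1} = \frac{5}{-7} = 5 \left(- \frac{1}{7}\right) = - \frac{5}{7} \approx -0.71429$)
$V{\left(D \right)} = 3 + \frac{2 D}{15}$ ($V{\left(D \right)} = 3 + \left(\frac{D}{3} + \frac{D}{-5}\right) = 3 + \left(D \frac{1}{3} + D \left(- \frac{1}{5}\right)\right) = 3 + \left(\frac{D}{3} - \frac{D}{5}\right) = 3 + \frac{2 D}{15}$)
$F{\left(P,W \right)} = 4 - \frac{\left(-4 + P\right)^{2}}{6}$
$L = \frac{3}{4} - \frac{\sqrt{313}}{4}$ ($L = \frac{3}{4} - \frac{\sqrt{95 + 218}}{4} = \frac{3}{4} - \frac{\sqrt{313}}{4} \approx -3.673$)
$\left(\frac{L}{F{\left(V{\left(N \right)},22 \right)}}\right)^{2} = \left(\frac{\frac{3}{4} - \frac{\sqrt{313}}{4}}{4 - \frac{\left(-4 + \left(3 + \frac{2}{15} \left(- \frac{5}{7}\right)\right)\right)^{2}}{6}}\right)^{2} = \left(\frac{\frac{3}{4} - \frac{\sqrt{313}}{4}}{4 - \frac{\left(-4 + \left(3 - \frac{2}{21}\right)\right)^{2}}{6}}\right)^{2} = \left(\frac{\frac{3}{4} - \frac{\sqrt{313}}{4}}{4 - \frac{\left(-4 + \frac{61}{21}\right)^{2}}{6}}\right)^{2} = \left(\frac{\frac{3}{4} - \frac{\sqrt{313}}{4}}{4 - \frac{\left(- \frac{23}{21}\right)^{2}}{6}}\right)^{2} = \left(\frac{\frac{3}{4} - \frac{\sqrt{313}}{4}}{4 - \frac{529}{2646}}\right)^{2} = \left(\frac{\frac{3}{4} - \frac{\sqrt{313}}{4}}{\frac{10055}{2646}}\right)^{2} = \left(\left(\frac{3}{4} - \frac{\sqrt{313}}{4}\right) \frac{2646}{10055}\right)^{2} = \left(\frac{3969}{20110} - \frac{1323 \sqrt{313}}{20110}\right)^{2}$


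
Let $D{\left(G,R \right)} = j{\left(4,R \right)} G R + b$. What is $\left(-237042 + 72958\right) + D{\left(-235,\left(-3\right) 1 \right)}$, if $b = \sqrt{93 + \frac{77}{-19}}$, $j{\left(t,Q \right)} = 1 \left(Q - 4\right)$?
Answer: $-169019 + \frac{13 \sqrt{190}}{19} \approx -1.6901 \cdot 10^{5}$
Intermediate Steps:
$j{\left(t,Q \right)} = -4 + Q$ ($j{\left(t,Q \right)} = 1 \left(-4 + Q\right) = -4 + Q$)
$b = \frac{13 \sqrt{190}}{19}$ ($b = \sqrt{93 + 77 \left(- \frac{1}{19}\right)} = \sqrt{93 - \frac{77}{19}} = \sqrt{\frac{1690}{19}} = \frac{13 \sqrt{190}}{19} \approx 9.4312$)
$D{\left(G,R \right)} = \frac{13 \sqrt{190}}{19} + G R \left(-4 + R\right)$ ($D{\left(G,R \right)} = \left(-4 + R\right) G R + \frac{13 \sqrt{190}}{19} = G \left(-4 + R\right) R + \frac{13 \sqrt{190}}{19} = G R \left(-4 + R\right) + \frac{13 \sqrt{190}}{19} = \frac{13 \sqrt{190}}{19} + G R \left(-4 + R\right)$)
$\left(-237042 + 72958\right) + D{\left(-235,\left(-3\right) 1 \right)} = \left(-237042 + 72958\right) + \left(\frac{13 \sqrt{190}}{19} - 235 \left(\left(-3\right) 1\right) \left(-4 - 3\right)\right) = -164084 + \left(\frac{13 \sqrt{190}}{19} - - 705 \left(-4 - 3\right)\right) = -164084 + \left(\frac{13 \sqrt{190}}{19} - \left(-705\right) \left(-7\right)\right) = -164084 - \left(4935 - \frac{13 \sqrt{190}}{19}\right) = -169019 + \frac{13 \sqrt{190}}{19}$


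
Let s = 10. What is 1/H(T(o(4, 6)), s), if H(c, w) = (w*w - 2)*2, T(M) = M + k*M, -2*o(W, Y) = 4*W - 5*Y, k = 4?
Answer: 1/196 ≈ 0.0051020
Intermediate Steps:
o(W, Y) = -2*W + 5*Y/2 (o(W, Y) = -(4*W - 5*Y)/2 = -(-5*Y + 4*W)/2 = -2*W + 5*Y/2)
T(M) = 5*M (T(M) = M + 4*M = 5*M)
H(c, w) = -4 + 2*w**2 (H(c, w) = (w**2 - 2)*2 = (-2 + w**2)*2 = -4 + 2*w**2)
1/H(T(o(4, 6)), s) = 1/(-4 + 2*10**2) = 1/(-4 + 2*100) = 1/(-4 + 200) = 1/196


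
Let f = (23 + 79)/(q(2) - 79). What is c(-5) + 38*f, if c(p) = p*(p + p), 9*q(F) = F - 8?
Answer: 322/239 ≈ 1.3473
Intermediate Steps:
q(F) = -8/9 + F/9 (q(F) = (F - 8)/9 = (-8 + F)/9 = -8/9 + F/9)
f = -306/239 (f = (23 + 79)/((-8/9 + (⅑)*2) - 79) = 102/((-8/9 + 2/9) - 79) = 102/(-⅔ - 79) = 102/(-239/3) = 102*(-3/239) = -306/239 ≈ -1.2803)
c(p) = 2*p² (c(p) = p*(2*p) = 2*p²)
c(-5) + 38*f = 2*(-5)² + 38*(-306/239) = 2*25 - 11628/239 = 50 - 11628/239 = 322/239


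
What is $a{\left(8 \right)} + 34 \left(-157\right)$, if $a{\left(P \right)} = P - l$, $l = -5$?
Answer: $-5325$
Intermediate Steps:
$a{\left(P \right)} = 5 + P$ ($a{\left(P \right)} = P - -5 = P + 5 = 5 + P$)
$a{\left(8 \right)} + 34 \left(-157\right) = \left(5 + 8\right) + 34 \left(-157\right) = 13 - 5338 = -5325$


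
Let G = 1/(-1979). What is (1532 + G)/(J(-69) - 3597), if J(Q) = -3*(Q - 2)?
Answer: -1010609/2232312 ≈ -0.45272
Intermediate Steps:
J(Q) = 6 - 3*Q (J(Q) = -3*(-2 + Q) = 6 - 3*Q)
G = -1/1979 ≈ -0.00050531
(1532 + G)/(J(-69) - 3597) = (1532 - 1/1979)/((6 - 3*(-69)) - 3597) = 3031827/(1979*((6 + 207) - 3597)) = 3031827/(1979*(213 - 3597)) = (3031827/1979)/(-3384) = (3031827/1979)*(-1/3384) = -1010609/2232312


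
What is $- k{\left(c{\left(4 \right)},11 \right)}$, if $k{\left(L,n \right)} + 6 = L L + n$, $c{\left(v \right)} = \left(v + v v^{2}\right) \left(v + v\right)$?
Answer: $-295941$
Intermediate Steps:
$c{\left(v \right)} = 2 v \left(v + v^{3}\right)$ ($c{\left(v \right)} = \left(v + v^{3}\right) 2 v = 2 v \left(v + v^{3}\right)$)
$k{\left(L,n \right)} = -6 + n + L^{2}$ ($k{\left(L,n \right)} = -6 + \left(L L + n\right) = -6 + \left(L^{2} + n\right) = -6 + \left(n + L^{2}\right) = -6 + n + L^{2}$)
$- k{\left(c{\left(4 \right)},11 \right)} = - (-6 + 11 + \left(2 \cdot 4^{2} \left(1 + 4^{2}\right)\right)^{2}) = - (-6 + 11 + \left(2 \cdot 16 \left(1 + 16\right)\right)^{2}) = - (-6 + 11 + \left(2 \cdot 16 \cdot 17\right)^{2}) = - (-6 + 11 + 544^{2}) = - (-6 + 11 + 295936) = \left(-1\right) 295941 = -295941$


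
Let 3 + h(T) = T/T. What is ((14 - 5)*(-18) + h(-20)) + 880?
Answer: 716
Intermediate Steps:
h(T) = -2 (h(T) = -3 + T/T = -3 + 1 = -2)
((14 - 5)*(-18) + h(-20)) + 880 = ((14 - 5)*(-18) - 2) + 880 = (9*(-18) - 2) + 880 = (-162 - 2) + 880 = -164 + 880 = 716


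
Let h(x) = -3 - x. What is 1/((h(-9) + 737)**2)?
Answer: 1/552049 ≈ 1.8114e-6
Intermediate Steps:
1/((h(-9) + 737)**2) = 1/(((-3 - 1*(-9)) + 737)**2) = 1/(((-3 + 9) + 737)**2) = 1/((6 + 737)**2) = 1/(743**2) = 1/552049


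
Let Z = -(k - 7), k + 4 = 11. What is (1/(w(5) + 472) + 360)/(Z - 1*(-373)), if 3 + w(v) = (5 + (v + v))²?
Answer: 249841/258862 ≈ 0.96515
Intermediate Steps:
w(v) = -3 + (5 + 2*v)² (w(v) = -3 + (5 + (v + v))² = -3 + (5 + 2*v)²)
k = 7 (k = -4 + 11 = 7)
Z = 0 (Z = -(7 - 7) = -1*0 = 0)
(1/(w(5) + 472) + 360)/(Z - 1*(-373)) = (1/((-3 + (5 + 2*5)²) + 472) + 360)/(0 - 1*(-373)) = (1/((-3 + (5 + 10)²) + 472) + 360)/(0 + 373) = (1/((-3 + 15²) + 472) + 360)/373 = (1/((-3 + 225) + 472) + 360)*(1/373) = (1/(222 + 472) + 360)*(1/373) = (1/694 + 360)*(1/373) = (249841/694)*(1/373) = 249841/258862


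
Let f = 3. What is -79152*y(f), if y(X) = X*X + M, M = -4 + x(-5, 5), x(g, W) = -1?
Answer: -316608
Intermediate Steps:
M = -5 (M = -4 - 1 = -5)
y(X) = -5 + X**2 (y(X) = X*X - 5 = X**2 - 5 = -5 + X**2)
-79152*y(f) = -79152*(-5 + 3**2) = -79152*(-5 + 9) = -79152*4 = -316608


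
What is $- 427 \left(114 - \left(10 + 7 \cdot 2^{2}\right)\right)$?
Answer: $-32452$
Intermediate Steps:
$- 427 \left(114 - \left(10 + 7 \cdot 2^{2}\right)\right) = - 427 \left(114 - 38\right) = \left(-427\right) 76 = -32452$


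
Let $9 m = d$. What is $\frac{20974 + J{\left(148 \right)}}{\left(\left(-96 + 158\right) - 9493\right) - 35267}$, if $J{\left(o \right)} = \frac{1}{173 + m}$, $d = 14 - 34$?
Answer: $- \frac{32237047}{68700826} \approx -0.46924$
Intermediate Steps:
$d = -20$
$m = - \frac{20}{9}$ ($m = \frac{1}{9} \left(-20\right) = - \frac{20}{9} \approx -2.2222$)
$J{\left(o \right)} = \frac{9}{1537}$ ($J{\left(o \right)} = \frac{1}{173 - \frac{20}{9}} = \frac{1}{\frac{1537}{9}} = \frac{9}{1537}$)
$\frac{20974 + J{\left(148 \right)}}{\left(\left(-96 + 158\right) - 9493\right) - 35267} = \frac{20974 + \frac{9}{1537}}{\left(\left(-96 + 158\right) - 9493\right) - 35267} = \frac{32237047}{1537 \left(\left(62 - 9493\right) - 35267\right)} = \frac{32237047}{1537 \left(-9431 - 35267\right)} = \frac{32237047}{1537 \left(-44698\right)} = \frac{32237047}{1537} \left(- \frac{1}{44698}\right) = - \frac{32237047}{68700826}$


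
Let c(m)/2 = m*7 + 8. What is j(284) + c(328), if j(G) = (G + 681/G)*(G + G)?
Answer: 167282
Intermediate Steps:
j(G) = 2*G*(G + 681/G) (j(G) = (G + 681/G)*(2*G) = 2*G*(G + 681/G))
c(m) = 16 + 14*m (c(m) = 2*(m*7 + 8) = 2*(7*m + 8) = 2*(8 + 7*m) = 16 + 14*m)
j(284) + c(328) = (1362 + 2*284**2) + (16 + 14*328) = (1362 + 2*80656) + (16 + 4592) = (1362 + 161312) + 4608 = 162674 + 4608 = 167282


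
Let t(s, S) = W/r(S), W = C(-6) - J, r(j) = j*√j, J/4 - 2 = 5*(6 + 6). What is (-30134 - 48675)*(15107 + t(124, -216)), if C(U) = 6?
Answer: -1190567563 + 9535889*I*√6/3888 ≈ -1.1906e+9 + 6007.7*I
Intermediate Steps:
J = 248 (J = 8 + 4*(5*(6 + 6)) = 8 + 4*(5*12) = 8 + 4*60 = 8 + 240 = 248)
r(j) = j^(3/2)
W = -242 (W = 6 - 1*248 = 6 - 248 = -242)
t(s, S) = -242/S^(3/2)
(-30134 - 48675)*(15107 + t(124, -216)) = (-30134 - 48675)*(15107 - 121*I*√6/3888) = -78809*(15107 - 121*I*√6/3888) = -1190567563 + 9535889*I*√6/3888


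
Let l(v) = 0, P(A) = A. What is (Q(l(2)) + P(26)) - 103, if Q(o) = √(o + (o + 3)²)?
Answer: -74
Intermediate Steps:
Q(o) = √(o + (3 + o)²)
(Q(l(2)) + P(26)) - 103 = (√(0 + (3 + 0)²) + 26) - 103 = (√(0 + 3²) + 26) - 103 = (√(0 + 9) + 26) - 103 = (√9 + 26) - 103 = (3 + 26) - 103 = 29 - 103 = -74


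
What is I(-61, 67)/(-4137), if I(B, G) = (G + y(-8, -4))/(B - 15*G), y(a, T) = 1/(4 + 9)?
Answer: 436/28665273 ≈ 1.5210e-5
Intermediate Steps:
y(a, T) = 1/13
I(B, G) = (1/13 + G)/(B - 15*G) (I(B, G) = (G + 1/13)/(B - 15*G) = (1/13 + G)/(B - 15*G))
I(-61, 67)/(-4137) = ((1/13 + 67)/(-61 - 15*67))/(-4137) = ((872/13)/(-61 - 1005))*(-1/4137) = ((872/13)/(-1066))*(-1/4137) = -1/1066*872/13*(-1/4137) = -436/6929*(-1/4137) = 436/28665273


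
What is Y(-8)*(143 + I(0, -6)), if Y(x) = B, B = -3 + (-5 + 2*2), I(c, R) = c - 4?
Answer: -556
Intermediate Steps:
I(c, R) = -4 + c
B = -4 (B = -3 + (-5 + 4) = -3 - 1 = -4)
Y(x) = -4
Y(-8)*(143 + I(0, -6)) = -4*(143 + (-4 + 0)) = -4*(143 - 4) = -4*139 = -556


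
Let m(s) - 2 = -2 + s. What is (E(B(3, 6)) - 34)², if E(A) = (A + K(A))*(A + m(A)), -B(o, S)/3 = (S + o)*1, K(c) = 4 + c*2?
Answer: 17007376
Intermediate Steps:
m(s) = s (m(s) = 2 + (-2 + s) = s)
K(c) = 4 + 2*c
B(o, S) = -3*S - 3*o (B(o, S) = -3*(S + o) = -3*S - 3*o)
E(A) = 2*A*(4 + 3*A) (E(A) = (A + (4 + 2*A))*(A + A) = (4 + 3*A)*(2*A) = 2*A*(4 + 3*A))
(E(B(3, 6)) - 34)² = (2*(-3*6 - 3*3)*(4 + 3*(-3*6 - 3*3)) - 34)² = (2*(-18 - 9)*(4 + 3*(-18 - 9)) - 34)² = (2*(-27)*(4 + 3*(-27)) - 34)² = (2*(-27)*(4 - 81) - 34)² = (2*(-27)*(-77) - 34)² = (4158 - 34)² = 4124² = 17007376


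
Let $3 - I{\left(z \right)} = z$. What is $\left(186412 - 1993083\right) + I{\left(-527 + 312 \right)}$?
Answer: $-1806453$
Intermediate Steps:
$I{\left(z \right)} = 3 - z$
$\left(186412 - 1993083\right) + I{\left(-527 + 312 \right)} = \left(186412 - 1993083\right) + \left(3 - \left(-527 + 312\right)\right) = -1806671 + \left(3 - -215\right) = -1806671 + \left(3 + 215\right) = -1806671 + 218 = -1806453$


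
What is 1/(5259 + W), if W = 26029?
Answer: 1/31288 ≈ 3.1961e-5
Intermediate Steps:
1/(5259 + W) = 1/(5259 + 26029) = 1/31288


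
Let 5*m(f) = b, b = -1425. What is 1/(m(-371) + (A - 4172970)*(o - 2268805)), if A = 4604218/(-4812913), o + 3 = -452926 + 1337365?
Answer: 687559/3971981334581351761 ≈ 1.7310e-13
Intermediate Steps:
m(f) = -285 (m(f) = (⅕)*(-1425) = -285)
o = 884436 (o = -3 + (-452926 + 1337365) = -3 + 884439 = 884436)
A = -4604218/4812913 (A = 4604218*(-1/4812913) = -4604218/4812913 ≈ -0.95664)
1/(m(-371) + (A - 4172970)*(o - 2268805)) = 1/(-285 + (-4604218/4812913 - 4172970)*(884436 - 2268805)) = 1/(-285 - 20084146165828/4812913*(-1384369)) = 1/(-285 + 3971981334777306076/687559) = 1/(3971981334581351761/687559) = 687559/3971981334581351761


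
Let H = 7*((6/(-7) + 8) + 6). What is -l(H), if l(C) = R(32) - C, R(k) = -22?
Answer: 114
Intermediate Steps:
H = 92 (H = 7*((6*(-⅐) + 8) + 6) = 7*((-6/7 + 8) + 6) = 7*(50/7 + 6) = 7*(92/7) = 92)
l(C) = -22 - C
-l(H) = -(-22 - 1*92) = -(-22 - 92) = -1*(-114) = 114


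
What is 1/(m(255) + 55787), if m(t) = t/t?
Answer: 1/55788 ≈ 1.7925e-5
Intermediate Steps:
m(t) = 1
1/(m(255) + 55787) = 1/(1 + 55787) = 1/55788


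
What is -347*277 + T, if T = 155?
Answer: -95964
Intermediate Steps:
-347*277 + T = -347*277 + 155 = -96119 + 155 = -95964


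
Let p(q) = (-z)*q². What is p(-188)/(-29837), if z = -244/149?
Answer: -8623936/4445713 ≈ -1.9398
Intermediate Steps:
z = -244/149 (z = -244*1/149 = -244/149 ≈ -1.6376)
p(q) = 244*q²/149 (p(q) = (-1*(-244/149))*q² = 244*q²/149)
p(-188)/(-29837) = ((244/149)*(-188)²)/(-29837) = ((244/149)*35344)*(-1/29837) = (8623936/149)*(-1/29837) = -8623936/4445713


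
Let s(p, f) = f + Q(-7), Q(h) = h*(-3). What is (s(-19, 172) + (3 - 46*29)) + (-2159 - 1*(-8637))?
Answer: 5340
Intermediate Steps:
Q(h) = -3*h
s(p, f) = 21 + f (s(p, f) = f - 3*(-7) = f + 21 = 21 + f)
(s(-19, 172) + (3 - 46*29)) + (-2159 - 1*(-8637)) = ((21 + 172) + (3 - 46*29)) + (-2159 - 1*(-8637)) = (193 + (3 - 1334)) + (-2159 + 8637) = (193 - 1331) + 6478 = -1138 + 6478 = 5340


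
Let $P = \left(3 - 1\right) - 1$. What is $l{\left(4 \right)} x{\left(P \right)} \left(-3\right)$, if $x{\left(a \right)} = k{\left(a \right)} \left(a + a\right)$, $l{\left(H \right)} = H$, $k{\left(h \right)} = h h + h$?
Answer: $-48$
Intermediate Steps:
$k{\left(h \right)} = h + h^{2}$ ($k{\left(h \right)} = h^{2} + h = h + h^{2}$)
$P = 1$ ($P = 2 - 1 = 1$)
$x{\left(a \right)} = 2 a^{2} \left(1 + a\right)$ ($x{\left(a \right)} = a \left(1 + a\right) \left(a + a\right) = a \left(1 + a\right) 2 a = 2 a^{2} \left(1 + a\right)$)
$l{\left(4 \right)} x{\left(P \right)} \left(-3\right) = 4 \cdot 2 \cdot 1^{2} \left(1 + 1\right) \left(-3\right) = 4 \cdot 2 \cdot 1 \cdot 2 \left(-3\right) = 4 \cdot 4 \left(-3\right) = 4 \left(-12\right) = -48$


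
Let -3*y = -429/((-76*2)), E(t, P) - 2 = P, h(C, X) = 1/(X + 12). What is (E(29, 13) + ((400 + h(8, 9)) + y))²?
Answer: 1747231905241/10188864 ≈ 1.7148e+5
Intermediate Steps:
h(C, X) = 1/(12 + X)
E(t, P) = 2 + P
y = -143/152 (y = -(-143)/((-76*2)) = -(-143)/(-152) = -(-143)*(-1)/152 = -⅓*429/152 = -143/152 ≈ -0.94079)
(E(29, 13) + ((400 + h(8, 9)) + y))² = ((2 + 13) + ((400 + 1/(12 + 9)) - 143/152))² = (15 + ((400 + 1/21) - 143/152))² = (15 + (8401/21 - 143/152))² = (15 + 1273949/3192)² = (1321829/3192)² = 1747231905241/10188864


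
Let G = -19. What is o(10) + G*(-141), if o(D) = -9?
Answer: 2670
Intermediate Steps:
o(10) + G*(-141) = -9 - 19*(-141) = -9 + 2679 = 2670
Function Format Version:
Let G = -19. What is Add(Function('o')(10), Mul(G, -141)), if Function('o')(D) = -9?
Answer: 2670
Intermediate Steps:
Add(Function('o')(10), Mul(G, -141)) = Add(-9, Mul(-19, -141)) = Add(-9, 2679) = 2670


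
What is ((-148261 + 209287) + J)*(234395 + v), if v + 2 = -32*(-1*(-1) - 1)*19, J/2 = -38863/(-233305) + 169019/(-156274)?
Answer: 260751789923688156261/18229752785 ≈ 1.4304e+10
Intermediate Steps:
J = -33359701333/18229752785 (J = 2*(-38863/(-233305) + 169019/(-156274)) = 2*(-38863*(-1/233305) + 169019*(-1/156274)) = 2*(38863/233305 - 169019/156274) = 2*(-33359701333/36459505570) = -33359701333/18229752785 ≈ -1.8300)
v = -2 (v = -2 - 32*(-1*(-1) - 1)*19 = -2 - 32*(1 - 1)*19 = -2 - 32*0*19 = -2 + 0*19 = -2 + 0 = -2)
((-148261 + 209287) + J)*(234395 + v) = ((-148261 + 209287) - 33359701333/18229752785)*(234395 - 2) = (61026 - 33359701333/18229752785)*234393 = (1112455533756077/18229752785)*234393 = 260751789923688156261/18229752785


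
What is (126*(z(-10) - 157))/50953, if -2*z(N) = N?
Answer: -2736/7279 ≈ -0.37588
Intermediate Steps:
z(N) = -N/2
(126*(z(-10) - 157))/50953 = (126*(-½*(-10) - 157))/50953 = (126*(5 - 157))*(1/50953) = (126*(-152))*(1/50953) = -19152*1/50953 = -2736/7279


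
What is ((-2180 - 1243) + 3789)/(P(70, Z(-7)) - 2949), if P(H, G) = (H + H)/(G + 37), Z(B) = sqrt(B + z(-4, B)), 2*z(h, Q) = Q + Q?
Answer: 366*(-sqrt(14) + 37*I)/(-108973*I + 2949*sqrt(14)) ≈ -0.12427 + 1.5981e-5*I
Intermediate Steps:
z(h, Q) = Q (z(h, Q) = (Q + Q)/2 = (2*Q)/2 = Q)
Z(B) = sqrt(2)*sqrt(B) (Z(B) = sqrt(B + B) = sqrt(2*B) = sqrt(2)*sqrt(B))
P(H, G) = 2*H/(37 + G) (P(H, G) = (2*H)/(37 + G) = 2*H/(37 + G))
((-2180 - 1243) + 3789)/(P(70, Z(-7)) - 2949) = ((-2180 - 1243) + 3789)/(2*70/(37 + sqrt(2)*sqrt(-7)) - 2949) = (-3423 + 3789)/(2*70/(37 + sqrt(2)*(I*sqrt(7))) - 2949) = 366/(2*70/(37 + I*sqrt(14)) - 2949) = 366/(140/(37 + I*sqrt(14)) - 2949) = 366/(-2949 + 140/(37 + I*sqrt(14)))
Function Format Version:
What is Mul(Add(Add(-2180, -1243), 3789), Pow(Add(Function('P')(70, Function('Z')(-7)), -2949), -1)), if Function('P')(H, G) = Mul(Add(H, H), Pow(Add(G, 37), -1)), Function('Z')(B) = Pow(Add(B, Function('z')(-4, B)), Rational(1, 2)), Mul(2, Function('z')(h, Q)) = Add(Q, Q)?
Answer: Mul(366, Pow(Add(Mul(-108973, I), Mul(2949, Pow(14, Rational(1, 2)))), -1), Add(Mul(-1, Pow(14, Rational(1, 2))), Mul(37, I))) ≈ Add(-0.12427, Mul(1.5981e-5, I))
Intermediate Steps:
Function('z')(h, Q) = Q (Function('z')(h, Q) = Mul(Rational(1, 2), Add(Q, Q)) = Mul(Rational(1, 2), Mul(2, Q)) = Q)
Function('Z')(B) = Mul(Pow(2, Rational(1, 2)), Pow(B, Rational(1, 2))) (Function('Z')(B) = Pow(Add(B, B), Rational(1, 2)) = Pow(Mul(2, B), Rational(1, 2)) = Mul(Pow(2, Rational(1, 2)), Pow(B, Rational(1, 2))))
Function('P')(H, G) = Mul(2, H, Pow(Add(37, G), -1)) (Function('P')(H, G) = Mul(Mul(2, H), Pow(Add(37, G), -1)) = Mul(2, H, Pow(Add(37, G), -1)))
Mul(Add(Add(-2180, -1243), 3789), Pow(Add(Function('P')(70, Function('Z')(-7)), -2949), -1)) = Mul(Add(Add(-2180, -1243), 3789), Pow(Add(Mul(2, 70, Pow(Add(37, Mul(Pow(2, Rational(1, 2)), Pow(-7, Rational(1, 2)))), -1)), -2949), -1)) = Mul(Add(-3423, 3789), Pow(Add(Mul(2, 70, Pow(Add(37, Mul(Pow(2, Rational(1, 2)), Mul(I, Pow(7, Rational(1, 2))))), -1)), -2949), -1)) = Mul(366, Pow(Add(Mul(2, 70, Pow(Add(37, Mul(I, Pow(14, Rational(1, 2)))), -1)), -2949), -1)) = Mul(366, Pow(Add(Mul(140, Pow(Add(37, Mul(I, Pow(14, Rational(1, 2)))), -1)), -2949), -1)) = Mul(366, Pow(Add(-2949, Mul(140, Pow(Add(37, Mul(I, Pow(14, Rational(1, 2)))), -1))), -1))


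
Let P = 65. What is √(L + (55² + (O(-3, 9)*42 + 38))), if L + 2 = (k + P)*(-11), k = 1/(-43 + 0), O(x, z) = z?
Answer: √5037149/43 ≈ 52.194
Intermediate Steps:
k = -1/43 (k = 1/(-43) = -1/43 ≈ -0.023256)
L = -30820/43 (L = -2 + (-1/43 + 65)*(-11) = -2 + (2794/43)*(-11) = -2 - 30734/43 = -30820/43 ≈ -716.74)
√(L + (55² + (O(-3, 9)*42 + 38))) = √(-30820/43 + (55² + (9*42 + 38))) = √(-30820/43 + (3025 + (378 + 38))) = √(-30820/43 + (3025 + 416)) = √(-30820/43 + 3441) = √(117143/43) = √5037149/43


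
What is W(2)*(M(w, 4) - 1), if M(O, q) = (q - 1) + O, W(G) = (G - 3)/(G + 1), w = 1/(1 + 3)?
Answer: -¾ ≈ -0.75000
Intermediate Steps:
w = ¼ (w = 1/4 = ¼ ≈ 0.25000)
W(G) = (-3 + G)/(1 + G)
M(O, q) = -1 + O + q (M(O, q) = (-1 + q) + O = -1 + O + q)
W(2)*(M(w, 4) - 1) = ((-3 + 2)/(1 + 2))*((-1 + ¼ + 4) - 1) = (-1/3)*(13/4 - 1) = ((⅓)*(-1))*(9/4) = -⅓*9/4 = -¾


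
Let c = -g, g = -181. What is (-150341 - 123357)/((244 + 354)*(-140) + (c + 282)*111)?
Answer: 273698/32327 ≈ 8.4665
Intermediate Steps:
c = 181 (c = -1*(-181) = 181)
(-150341 - 123357)/((244 + 354)*(-140) + (c + 282)*111) = (-150341 - 123357)/((244 + 354)*(-140) + (181 + 282)*111) = -273698/(598*(-140) + 463*111) = -273698/(-83720 + 51393) = -273698/(-32327) = -273698*(-1/32327) = 273698/32327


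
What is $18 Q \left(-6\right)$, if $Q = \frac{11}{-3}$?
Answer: $396$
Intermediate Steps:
$Q = - \frac{11}{3}$ ($Q = 11 \left(- \frac{1}{3}\right) = - \frac{11}{3} \approx -3.6667$)
$18 Q \left(-6\right) = 18 \left(- \frac{11}{3}\right) \left(-6\right) = \left(-66\right) \left(-6\right) = 396$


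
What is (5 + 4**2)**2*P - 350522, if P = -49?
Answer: -372131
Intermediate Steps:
(5 + 4**2)**2*P - 350522 = (5 + 4**2)**2*(-49) - 350522 = (5 + 16)**2*(-49) - 350522 = 21**2*(-49) - 350522 = 441*(-49) - 350522 = -21609 - 350522 = -372131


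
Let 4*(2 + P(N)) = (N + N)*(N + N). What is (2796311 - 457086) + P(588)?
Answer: 2684967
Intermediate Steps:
P(N) = -2 + N² (P(N) = -2 + ((N + N)*(N + N))/4 = -2 + ((2*N)*(2*N))/4 = -2 + (4*N²)/4 = -2 + N²)
(2796311 - 457086) + P(588) = (2796311 - 457086) + (-2 + 588²) = 2339225 + (-2 + 345744) = 2339225 + 345742 = 2684967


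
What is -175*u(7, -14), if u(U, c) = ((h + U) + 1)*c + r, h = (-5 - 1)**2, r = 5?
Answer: 106925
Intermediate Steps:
h = 36 (h = (-6)**2 = 36)
u(U, c) = 5 + c*(37 + U) (u(U, c) = ((36 + U) + 1)*c + 5 = (37 + U)*c + 5 = c*(37 + U) + 5 = 5 + c*(37 + U))
-175*u(7, -14) = -175*(5 + 37*(-14) + 7*(-14)) = -175*(5 - 518 - 98) = -175*(-611) = 106925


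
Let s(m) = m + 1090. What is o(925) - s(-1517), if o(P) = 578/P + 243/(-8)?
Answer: 2939649/7400 ≈ 397.25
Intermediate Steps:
o(P) = -243/8 + 578/P (o(P) = 578/P + 243*(-⅛) = 578/P - 243/8 = -243/8 + 578/P)
s(m) = 1090 + m
o(925) - s(-1517) = (-243/8 + 578/925) - (1090 - 1517) = (-243/8 + 578*(1/925)) - 1*(-427) = (-243/8 + 578/925) + 427 = -220151/7400 + 427 = 2939649/7400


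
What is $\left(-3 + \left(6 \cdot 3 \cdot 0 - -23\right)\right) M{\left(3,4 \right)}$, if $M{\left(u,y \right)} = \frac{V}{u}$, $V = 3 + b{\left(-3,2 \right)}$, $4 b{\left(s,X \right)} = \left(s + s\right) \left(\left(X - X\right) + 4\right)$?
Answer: $-20$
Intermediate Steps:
$b{\left(s,X \right)} = 2 s$ ($b{\left(s,X \right)} = \frac{\left(s + s\right) \left(\left(X - X\right) + 4\right)}{4} = \frac{2 s \left(0 + 4\right)}{4} = \frac{2 s 4}{4} = \frac{8 s}{4} = 2 s$)
$V = -3$ ($V = 3 + 2 \left(-3\right) = 3 - 6 = -3$)
$M{\left(u,y \right)} = - \frac{3}{u}$
$\left(-3 + \left(6 \cdot 3 \cdot 0 - -23\right)\right) M{\left(3,4 \right)} = \left(-3 + \left(6 \cdot 3 \cdot 0 - -23\right)\right) \left(- \frac{3}{3}\right) = \left(-3 + \left(18 \cdot 0 + 23\right)\right) \left(\left(-3\right) \frac{1}{3}\right) = \left(-3 + \left(0 + 23\right)\right) \left(-1\right) = \left(-3 + 23\right) \left(-1\right) = 20 \left(-1\right) = -20$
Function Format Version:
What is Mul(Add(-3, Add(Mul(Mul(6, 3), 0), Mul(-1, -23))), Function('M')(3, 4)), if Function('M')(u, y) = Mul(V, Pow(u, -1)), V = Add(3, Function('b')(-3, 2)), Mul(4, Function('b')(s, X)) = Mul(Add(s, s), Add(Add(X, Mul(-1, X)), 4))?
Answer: -20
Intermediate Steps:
Function('b')(s, X) = Mul(2, s) (Function('b')(s, X) = Mul(Rational(1, 4), Mul(Add(s, s), Add(Add(X, Mul(-1, X)), 4))) = Mul(Rational(1, 4), Mul(Mul(2, s), Add(0, 4))) = Mul(Rational(1, 4), Mul(Mul(2, s), 4)) = Mul(Rational(1, 4), Mul(8, s)) = Mul(2, s))
V = -3 (V = Add(3, Mul(2, -3)) = Add(3, -6) = -3)
Function('M')(u, y) = Mul(-3, Pow(u, -1))
Mul(Add(-3, Add(Mul(Mul(6, 3), 0), Mul(-1, -23))), Function('M')(3, 4)) = Mul(Add(-3, Add(Mul(Mul(6, 3), 0), Mul(-1, -23))), Mul(-3, Pow(3, -1))) = Mul(Add(-3, Add(Mul(18, 0), 23)), Mul(-3, Rational(1, 3))) = Mul(Add(-3, Add(0, 23)), -1) = Mul(Add(-3, 23), -1) = Mul(20, -1) = -20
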